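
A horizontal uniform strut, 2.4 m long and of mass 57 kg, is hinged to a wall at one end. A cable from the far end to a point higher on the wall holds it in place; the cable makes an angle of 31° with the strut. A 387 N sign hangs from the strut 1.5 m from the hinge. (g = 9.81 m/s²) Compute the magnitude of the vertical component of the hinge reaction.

|H_y| ≈ 425 N

Take torques about the hinge: T sin 31° · 2.4 = 57×9.81×1.2 + 387×1.5 = 1251.5 N·m.
So T = 1251.5 / (0.5150 × 2.4) = 1012.5 N.
ΣF_y = 0: H_y = (57×9.81 + 387) − T sin 31° = 946.17 − 521.46 = 424.71 N.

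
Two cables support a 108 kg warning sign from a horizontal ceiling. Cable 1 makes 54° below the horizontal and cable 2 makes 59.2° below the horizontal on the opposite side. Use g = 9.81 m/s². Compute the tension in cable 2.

Weight W = 108 × 9.81 = 1059 N acts straight down.
Horizontal: T_1 cos 54° = T_2 cos 59.2°  →  T_1 = 0.8711 T_2.
Vertical: T_1 sin 54° + T_2 sin 59.2° = 1059.
Substituting the horizontal relation into the vertical equation gives 1.564 T_2 = 1059, so T_2 = 677.5 N.

T_2 ≈ 678 N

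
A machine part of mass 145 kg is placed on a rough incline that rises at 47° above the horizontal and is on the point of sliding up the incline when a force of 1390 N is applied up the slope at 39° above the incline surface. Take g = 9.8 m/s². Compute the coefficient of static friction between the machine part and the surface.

μ ≈ 0.434

On the verge of sliding up the incline, friction is at its maximum μN and acts down the slope.
Perpendicular to incline: N = W cos 47° − P sin 39° = 969.1 − 874.8 = 94.36 N.
Along incline: P cos 39° − μN = W sin 47° → μ = −(W sin 47° − P cos 39°) / N = 0.4343.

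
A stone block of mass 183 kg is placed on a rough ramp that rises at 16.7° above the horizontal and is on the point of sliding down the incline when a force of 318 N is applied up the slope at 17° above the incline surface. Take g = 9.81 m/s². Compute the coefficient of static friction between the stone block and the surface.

μ ≈ 0.130

On the verge of sliding down the incline, friction is at its maximum μN and acts up the slope.
Perpendicular to incline: N = W cos 16.7° − P sin 17° = 1720 − 92.97 = 1627 N.
Along incline: P cos 17° + μN = W sin 16.7° → μ = (W sin 16.7° − P cos 17°) / N = 0.1302.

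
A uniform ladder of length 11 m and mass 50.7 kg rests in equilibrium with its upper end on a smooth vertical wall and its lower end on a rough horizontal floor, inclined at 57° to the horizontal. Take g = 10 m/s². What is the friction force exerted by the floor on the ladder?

f ≈ 165 N

Torques about the foot: N_wall · 11 sin 57° = 50.7×10×5.5 cos 57° → N_wall = 164.62 N.
ΣF_x = 0: f_floor = N_wall = 164.62 N.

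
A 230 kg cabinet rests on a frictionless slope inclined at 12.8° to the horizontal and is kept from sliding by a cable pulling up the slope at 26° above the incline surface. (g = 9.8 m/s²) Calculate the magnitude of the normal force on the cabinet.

N ≈ 1950 N

Take axes along and perpendicular to the incline. Weight components: W sin 12.8° = 499.4 N down-slope, W cos 12.8° = 2198 N into the surface.
Along incline: T cos 26° = W sin 12.8° → T = 555.6 N.
Perpendicular: N = W cos 12.8° − T sin 26° = 1954 N.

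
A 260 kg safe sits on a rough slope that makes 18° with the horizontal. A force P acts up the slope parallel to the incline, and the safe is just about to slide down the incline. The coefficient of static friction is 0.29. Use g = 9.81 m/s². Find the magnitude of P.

On the verge of sliding down the incline, friction equals μN and acts up the slope.
Perpendicular: N + P sin 0° = W cos 18° = 2426 N.
Along incline: P cos 0° + μN = W sin 18° with W sin 18° = 788.2 N.
Solving the pair for P and N: P = 84.71 N, N = 2426 N (and f = μN = 703.5 N).

P ≈ 84.7 N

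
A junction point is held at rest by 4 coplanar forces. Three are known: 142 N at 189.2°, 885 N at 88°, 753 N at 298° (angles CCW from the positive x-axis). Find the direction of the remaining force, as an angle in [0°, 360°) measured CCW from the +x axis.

Sum the known components: ΣF_x = 244.2 N, ΣF_y = 196.9 N.
For equilibrium the remaining force must supply (−ΣF_x, −ΣF_y) = (-244.2, -196.9) N.
Magnitude = √((-244.2)² + (-196.9)²) = 313.7 N; direction = atan2(-196.9, -244.2) = 218.9°.

θ ≈ 219°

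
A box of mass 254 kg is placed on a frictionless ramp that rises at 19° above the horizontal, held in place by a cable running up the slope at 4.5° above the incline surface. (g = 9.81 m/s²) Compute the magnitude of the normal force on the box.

Take axes along and perpendicular to the incline. Weight components: W sin 19° = 811.2 N down-slope, W cos 19° = 2356 N into the surface.
Along incline: T cos 4.5° = W sin 19° → T = 813.7 N.
Perpendicular: N = W cos 19° − T sin 4.5° = 2292 N.

N ≈ 2290 N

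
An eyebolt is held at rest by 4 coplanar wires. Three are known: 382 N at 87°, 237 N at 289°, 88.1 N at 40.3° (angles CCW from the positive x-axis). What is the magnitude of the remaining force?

Sum the known components: ΣF_x = 164.3 N, ΣF_y = 214.4 N.
For equilibrium the remaining force must supply (−ΣF_x, −ΣF_y) = (-164.3, -214.4) N.
Magnitude = √((-164.3)² + (-214.4)²) = 270.1 N; direction = atan2(-214.4, -164.3) = 232.5°.

F ≈ 270 N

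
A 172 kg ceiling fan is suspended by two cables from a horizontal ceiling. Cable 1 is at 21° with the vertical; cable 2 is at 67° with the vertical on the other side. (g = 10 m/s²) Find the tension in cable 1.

T_1 ≈ 1580 N

Angles from the horizontal: cable 1 is 90° − 21° = 69°, cable 2 is 90° − 67° = 23°.
Weight W = 172 × 10 = 1720 N acts straight down.
Horizontal: T_1 cos 69° = T_2 cos 23°  →  T_2 = 0.3893 T_1.
Vertical: T_1 sin 69° + T_2 sin 23° = 1720.
Substituting the horizontal relation into the vertical equation gives 1.086 T_1 = 1720, so T_1 = 1584 N.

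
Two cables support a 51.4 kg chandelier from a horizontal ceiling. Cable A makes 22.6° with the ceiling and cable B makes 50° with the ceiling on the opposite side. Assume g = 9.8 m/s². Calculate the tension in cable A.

Weight W = 51.4 × 9.8 = 503.7 N acts straight down.
Horizontal: T_A cos 22.6° = T_B cos 50°  →  T_B = 1.436 T_A.
Vertical: T_A sin 22.6° + T_B sin 50° = 503.7.
Substituting the horizontal relation into the vertical equation gives 1.485 T_A = 503.7, so T_A = 339.3 N.

T_A ≈ 339 N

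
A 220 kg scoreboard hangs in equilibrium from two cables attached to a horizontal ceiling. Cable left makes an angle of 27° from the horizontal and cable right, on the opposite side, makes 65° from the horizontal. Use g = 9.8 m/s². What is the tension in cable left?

Weight W = 220 × 9.8 = 2156 N acts straight down.
Horizontal: T_left cos 27° = T_right cos 65°  →  T_right = 2.108 T_left.
Vertical: T_left sin 27° + T_right sin 65° = 2156.
Substituting the horizontal relation into the vertical equation gives 2.365 T_left = 2156, so T_left = 911.7 N.

T_left ≈ 912 N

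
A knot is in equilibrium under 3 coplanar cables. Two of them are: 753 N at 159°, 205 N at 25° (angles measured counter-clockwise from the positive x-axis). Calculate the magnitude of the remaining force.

Sum the known components: ΣF_x = -517.2 N, ΣF_y = 356.5 N.
For equilibrium the remaining force must supply (−ΣF_x, −ΣF_y) = (517.2, -356.5) N.
Magnitude = √((517.2)² + (-356.5)²) = 628.1 N; direction = atan2(-356.5, 517.2) = 325.4°.

F ≈ 628 N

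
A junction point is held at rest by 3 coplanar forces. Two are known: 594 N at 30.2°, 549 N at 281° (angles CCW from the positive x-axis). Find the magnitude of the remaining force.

Sum the known components: ΣF_x = 618.1 N, ΣF_y = -240.1 N.
For equilibrium the remaining force must supply (−ΣF_x, −ΣF_y) = (-618.1, 240.1) N.
Magnitude = √((-618.1)² + (240.1)²) = 663.1 N; direction = atan2(240.1, -618.1) = 158.8°.

F ≈ 663 N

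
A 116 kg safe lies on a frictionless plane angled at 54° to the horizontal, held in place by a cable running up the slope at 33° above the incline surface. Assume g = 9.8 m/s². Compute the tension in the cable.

Take axes along and perpendicular to the incline. Weight components: W sin 54° = 919.7 N down-slope, W cos 54° = 668.2 N into the surface.
Along incline: T cos 33° = W sin 54° → T = 1097 N.
Perpendicular: N = W cos 54° − T sin 33° = 70.94 N.

T ≈ 1100 N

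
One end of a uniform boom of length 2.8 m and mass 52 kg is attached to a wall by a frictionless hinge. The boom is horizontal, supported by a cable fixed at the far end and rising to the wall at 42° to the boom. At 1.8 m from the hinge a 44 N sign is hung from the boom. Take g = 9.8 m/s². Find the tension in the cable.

Take torques about the hinge: T sin 42° · 2.8 = 52×9.8×1.4 + 44×1.8 = 792.64 N·m.
So T = 792.64 / (0.6691 × 2.8) = 423.06 N.

T ≈ 423 N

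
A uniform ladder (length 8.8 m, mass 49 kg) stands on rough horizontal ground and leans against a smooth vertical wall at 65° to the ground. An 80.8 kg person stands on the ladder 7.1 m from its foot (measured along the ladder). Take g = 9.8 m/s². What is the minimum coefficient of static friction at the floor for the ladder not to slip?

ΣF_y = 0: N_floor = 49×9.8 + 80.8×9.8 = 1272 N.
Torques about the foot: N_wall · 8.8 sin 65° = 49×9.8×4.4 cos 65° + 80.8×9.8×7.1 cos 65° → N_wall = 409.87 N.
ΣF_x = 0: f_floor = N_wall = 409.87 N.
μ_min = f_floor / N_floor = 409.87 / 1272 = 0.3222.

μ_min ≈ 0.322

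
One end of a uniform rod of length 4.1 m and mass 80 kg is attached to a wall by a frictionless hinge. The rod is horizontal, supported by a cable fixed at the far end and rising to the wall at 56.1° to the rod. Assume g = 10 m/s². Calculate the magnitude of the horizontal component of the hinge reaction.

H_x ≈ 269 N

Take torques about the hinge: T sin 56.1° · 4.1 = 80×10×2.05 = 1640 N·m.
So T = 1640 / (0.8300 × 4.1) = 481.92 N.
ΣF_x = 0: H_x = T cos 56.1° = 268.79 N.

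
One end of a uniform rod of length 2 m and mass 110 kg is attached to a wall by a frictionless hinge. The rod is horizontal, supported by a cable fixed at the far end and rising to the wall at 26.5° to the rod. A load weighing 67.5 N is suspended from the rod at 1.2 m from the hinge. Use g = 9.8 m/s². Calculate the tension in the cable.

Take torques about the hinge: T sin 26.5° · 2 = 110×9.8×1 + 67.5×1.2 = 1159 N·m.
So T = 1159 / (0.4462 × 2) = 1298.8 N.

T ≈ 1300 N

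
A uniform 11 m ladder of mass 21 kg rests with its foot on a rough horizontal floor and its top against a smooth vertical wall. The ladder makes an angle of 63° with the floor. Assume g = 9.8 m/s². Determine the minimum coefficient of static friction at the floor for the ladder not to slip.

ΣF_y = 0: N_floor = 21×9.8 = 205.8 N.
Torques about the foot: N_wall · 11 sin 63° = 21×9.8×5.5 cos 63° → N_wall = 52.43 N.
ΣF_x = 0: f_floor = N_wall = 52.43 N.
μ_min = f_floor / N_floor = 52.43 / 205.8 = 0.2548.

μ_min ≈ 0.255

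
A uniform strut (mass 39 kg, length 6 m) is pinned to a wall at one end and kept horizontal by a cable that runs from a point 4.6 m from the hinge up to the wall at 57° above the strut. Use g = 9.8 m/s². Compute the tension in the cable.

Take torques about the hinge: T sin 57° · 4.6 = 39×9.8×3 = 1146.6 N·m.
So T = 1146.6 / (0.8387 × 4.6) = 297.21 N.

T ≈ 297 N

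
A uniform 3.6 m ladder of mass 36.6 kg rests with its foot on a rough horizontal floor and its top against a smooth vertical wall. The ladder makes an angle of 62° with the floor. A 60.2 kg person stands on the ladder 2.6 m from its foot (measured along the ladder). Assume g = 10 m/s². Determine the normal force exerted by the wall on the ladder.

N_wall ≈ 328 N

Torques about the foot: N_wall · 3.6 sin 62° = 36.6×10×1.8 cos 62° + 60.2×10×2.6 cos 62° → N_wall = 328.48 N.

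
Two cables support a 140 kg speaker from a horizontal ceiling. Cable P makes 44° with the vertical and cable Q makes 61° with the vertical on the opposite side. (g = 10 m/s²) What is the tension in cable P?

Angles from the horizontal: cable P is 90° − 44° = 46°, cable Q is 90° − 61° = 29°.
Weight W = 140 × 10 = 1400 N acts straight down.
Horizontal: T_P cos 46° = T_Q cos 29°  →  T_Q = 0.7942 T_P.
Vertical: T_P sin 46° + T_Q sin 29° = 1400.
Substituting the horizontal relation into the vertical equation gives 1.104 T_P = 1400, so T_P = 1268 N.

T_P ≈ 1270 N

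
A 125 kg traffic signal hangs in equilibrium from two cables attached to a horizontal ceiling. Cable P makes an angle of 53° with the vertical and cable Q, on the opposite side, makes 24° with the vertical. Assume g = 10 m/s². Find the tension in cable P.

Angles from the horizontal: cable P is 90° − 53° = 37°, cable Q is 90° − 24° = 66°.
Weight W = 125 × 10 = 1250 N acts straight down.
Horizontal: T_P cos 37° = T_Q cos 66°  →  T_Q = 1.964 T_P.
Vertical: T_P sin 37° + T_Q sin 66° = 1250.
Substituting the horizontal relation into the vertical equation gives 2.396 T_P = 1250, so T_P = 521.8 N.

T_P ≈ 522 N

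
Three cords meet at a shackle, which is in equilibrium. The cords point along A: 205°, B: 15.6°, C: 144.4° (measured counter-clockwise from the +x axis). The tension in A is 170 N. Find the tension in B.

Resolve: ΣF_x = 170 cos 205° + T_B cos 15.6° + T_C cos 144.4° = 0.
        ΣF_y = 170 sin 205° + T_B sin 15.6° + T_C sin 144.4° = 0.
The known terms sum to (-154.1, -71.85) N, so 0.9632 T_B − 0.8131 T_C = 154.1 and 0.2689 T_B + 0.5821 T_C = 71.85.
Solving simultaneously: T_B = 190 N, T_C = 35.63 N.

T_B ≈ 190 N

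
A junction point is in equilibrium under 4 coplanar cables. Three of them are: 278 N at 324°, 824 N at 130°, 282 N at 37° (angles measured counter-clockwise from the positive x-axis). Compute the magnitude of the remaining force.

Sum the known components: ΣF_x = -79.54 N, ΣF_y = 637.5 N.
For equilibrium the remaining force must supply (−ΣF_x, −ΣF_y) = (79.54, -637.5) N.
Magnitude = √((79.54)² + (-637.5)²) = 642.5 N; direction = atan2(-637.5, 79.54) = 277.1°.

F ≈ 642 N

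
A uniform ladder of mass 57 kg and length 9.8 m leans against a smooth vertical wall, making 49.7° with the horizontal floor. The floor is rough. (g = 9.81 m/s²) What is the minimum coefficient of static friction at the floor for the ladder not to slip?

μ_min ≈ 0.424

ΣF_y = 0: N_floor = 57×9.81 = 559.17 N.
Torques about the foot: N_wall · 9.8 sin 49.7° = 57×9.81×4.9 cos 49.7° → N_wall = 237.11 N.
ΣF_x = 0: f_floor = N_wall = 237.11 N.
μ_min = f_floor / N_floor = 237.11 / 559.17 = 0.424.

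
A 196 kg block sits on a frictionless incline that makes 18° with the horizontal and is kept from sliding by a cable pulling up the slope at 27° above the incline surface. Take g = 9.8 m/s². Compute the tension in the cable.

Take axes along and perpendicular to the incline. Weight components: W sin 18° = 593.6 N down-slope, W cos 18° = 1827 N into the surface.
Along incline: T cos 27° = W sin 18° → T = 666.2 N.
Perpendicular: N = W cos 18° − T sin 27° = 1524 N.

T ≈ 666 N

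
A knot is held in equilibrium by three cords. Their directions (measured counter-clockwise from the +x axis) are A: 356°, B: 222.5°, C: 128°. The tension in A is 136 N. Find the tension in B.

T_B ≈ 101 N

Resolve: ΣF_x = 136 cos 356° + T_B cos 222.5° + T_C cos 128° = 0.
        ΣF_y = 136 sin 356° + T_B sin 222.5° + T_C sin 128° = 0.
The known terms sum to (135.7, -9.487) N, so -0.7373 T_B − 0.6157 T_C = -135.7 and -0.6756 T_B + 0.7880 T_C = 9.487.
Solving simultaneously: T_B = 101.4 N, T_C = 98.96 N.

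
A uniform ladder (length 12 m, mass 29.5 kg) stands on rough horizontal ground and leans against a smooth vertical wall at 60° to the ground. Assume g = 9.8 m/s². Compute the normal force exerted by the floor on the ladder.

N_floor ≈ 289 N

ΣF_y = 0: N_floor = 29.5×9.8 = 289.1 N.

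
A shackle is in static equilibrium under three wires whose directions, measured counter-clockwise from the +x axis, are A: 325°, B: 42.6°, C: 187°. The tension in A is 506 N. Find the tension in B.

T_B ≈ 582 N

Resolve: ΣF_x = 506 cos 325° + T_B cos 42.6° + T_C cos 187° = 0.
        ΣF_y = 506 sin 325° + T_B sin 42.6° + T_C sin 187° = 0.
The known terms sum to (414.5, -290.2) N, so 0.7361 T_B − 0.9925 T_C = -414.5 and 0.6769 T_B − 0.1219 T_C = 290.2.
Solving simultaneously: T_B = 581.6 N, T_C = 849 N.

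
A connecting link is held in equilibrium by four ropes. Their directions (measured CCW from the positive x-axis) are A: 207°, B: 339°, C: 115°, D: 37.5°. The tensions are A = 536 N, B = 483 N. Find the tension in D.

Resolve: ΣF_x = 536 cos 207° + 483 cos 339° + T_C cos 115° + T_D cos 37.5° = 0.
        ΣF_y = 536 sin 207° + 483 sin 339° + T_C sin 115° + T_D sin 37.5° = 0.
The known terms sum to (-26.66, -416.4) N, so -0.4226 T_C + 0.7934 T_D = 26.66 and 0.9063 T_C + 0.6088 T_D = 416.4.
Solving simultaneously: T_C = 321.8 N, T_D = 205 N.

T_D ≈ 205 N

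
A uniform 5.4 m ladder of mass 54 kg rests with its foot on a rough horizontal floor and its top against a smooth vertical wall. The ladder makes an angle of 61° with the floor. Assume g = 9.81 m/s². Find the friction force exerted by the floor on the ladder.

f ≈ 147 N

Torques about the foot: N_wall · 5.4 sin 61° = 54×9.81×2.7 cos 61° → N_wall = 146.82 N.
ΣF_x = 0: f_floor = N_wall = 146.82 N.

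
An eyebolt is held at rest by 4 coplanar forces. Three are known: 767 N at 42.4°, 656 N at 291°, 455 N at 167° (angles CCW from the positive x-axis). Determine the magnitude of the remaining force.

F ≈ 358 N

Sum the known components: ΣF_x = 358.1 N, ΣF_y = 7.114 N.
For equilibrium the remaining force must supply (−ΣF_x, −ΣF_y) = (-358.1, -7.114) N.
Magnitude = √((-358.1)² + (-7.114)²) = 358.2 N; direction = atan2(-7.114, -358.1) = 181.1°.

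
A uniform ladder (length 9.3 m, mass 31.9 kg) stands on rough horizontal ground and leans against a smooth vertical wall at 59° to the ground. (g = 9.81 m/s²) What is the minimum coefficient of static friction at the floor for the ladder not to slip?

μ_min ≈ 0.300

ΣF_y = 0: N_floor = 31.9×9.81 = 312.94 N.
Torques about the foot: N_wall · 9.3 sin 59° = 31.9×9.81×4.65 cos 59° → N_wall = 94.016 N.
ΣF_x = 0: f_floor = N_wall = 94.016 N.
μ_min = f_floor / N_floor = 94.016 / 312.94 = 0.3004.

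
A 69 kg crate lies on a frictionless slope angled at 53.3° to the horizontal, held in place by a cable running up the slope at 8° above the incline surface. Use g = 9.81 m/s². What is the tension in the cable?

Take axes along and perpendicular to the incline. Weight components: W sin 53.3° = 542.7 N down-slope, W cos 53.3° = 404.5 N into the surface.
Along incline: T cos 8° = W sin 53.3° → T = 548 N.
Perpendicular: N = W cos 53.3° − T sin 8° = 328.3 N.

T ≈ 548 N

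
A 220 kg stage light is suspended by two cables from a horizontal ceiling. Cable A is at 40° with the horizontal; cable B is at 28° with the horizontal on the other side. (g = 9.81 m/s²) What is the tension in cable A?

T_A ≈ 2060 N

Weight W = 220 × 9.81 = 2158 N acts straight down.
Horizontal: T_A cos 40° = T_B cos 28°  →  T_B = 0.8676 T_A.
Vertical: T_A sin 40° + T_B sin 28° = 2158.
Substituting the horizontal relation into the vertical equation gives 1.05 T_A = 2158, so T_A = 2055 N.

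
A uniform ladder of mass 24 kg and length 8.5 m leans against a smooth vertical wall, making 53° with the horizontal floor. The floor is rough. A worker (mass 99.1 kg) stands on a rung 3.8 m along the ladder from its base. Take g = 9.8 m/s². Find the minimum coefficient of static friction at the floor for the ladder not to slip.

μ_min ≈ 0.345

ΣF_y = 0: N_floor = 24×9.8 + 99.1×9.8 = 1206.4 N.
Torques about the foot: N_wall · 8.5 sin 53° = 24×9.8×4.25 cos 53° + 99.1×9.8×3.8 cos 53° → N_wall = 415.79 N.
ΣF_x = 0: f_floor = N_wall = 415.79 N.
μ_min = f_floor / N_floor = 415.79 / 1206.4 = 0.3447.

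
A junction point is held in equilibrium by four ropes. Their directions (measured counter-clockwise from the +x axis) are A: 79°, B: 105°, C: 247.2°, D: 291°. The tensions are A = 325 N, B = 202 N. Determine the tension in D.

Resolve: ΣF_x = 325 cos 79° + 202 cos 105° + T_C cos 247.2° + T_D cos 291° = 0.
        ΣF_y = 325 sin 79° + 202 sin 105° + T_C sin 247.2° + T_D sin 291° = 0.
The known terms sum to (9.731, 514.1) N, so -0.3875 T_C + 0.3584 T_D = -9.731 and -0.9219 T_C − 0.9336 T_D = -514.1.
Solving simultaneously: T_C = 279.3 N, T_D = 274.9 N.

T_D ≈ 275 N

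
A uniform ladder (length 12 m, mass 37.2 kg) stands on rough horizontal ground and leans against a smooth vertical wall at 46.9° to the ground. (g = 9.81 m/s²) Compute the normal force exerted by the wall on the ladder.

N_wall ≈ 171 N

Torques about the foot: N_wall · 12 sin 46.9° = 37.2×9.81×6 cos 46.9° → N_wall = 170.75 N.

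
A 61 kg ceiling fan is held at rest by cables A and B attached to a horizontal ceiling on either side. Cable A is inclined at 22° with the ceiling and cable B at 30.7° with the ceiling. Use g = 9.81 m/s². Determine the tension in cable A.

Weight W = 61 × 9.81 = 598.4 N acts straight down.
Horizontal: T_A cos 22° = T_B cos 30.7°  →  T_B = 1.078 T_A.
Vertical: T_A sin 22° + T_B sin 30.7° = 598.4.
Substituting the horizontal relation into the vertical equation gives 0.9251 T_A = 598.4, so T_A = 646.8 N.

T_A ≈ 647 N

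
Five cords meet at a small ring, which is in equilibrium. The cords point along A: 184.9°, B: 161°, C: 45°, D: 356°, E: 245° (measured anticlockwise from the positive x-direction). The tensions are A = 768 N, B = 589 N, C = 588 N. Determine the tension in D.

Resolve: ΣF_x = 768 cos 184.9° + 589 cos 161° + 588 cos 45° + T_D cos 356° + T_E cos 245° = 0.
        ΣF_y = 768 sin 184.9° + 589 sin 161° + 588 sin 45° + T_D sin 356° + T_E sin 245° = 0.
The known terms sum to (-906.3, 541.9) N, so 0.9976 T_D − 0.4226 T_E = 906.3 and -0.0698 T_D − 0.9063 T_E = -541.9.
Solving simultaneously: T_D = 1125 N, T_E = 511.4 N.

T_D ≈ 1130 N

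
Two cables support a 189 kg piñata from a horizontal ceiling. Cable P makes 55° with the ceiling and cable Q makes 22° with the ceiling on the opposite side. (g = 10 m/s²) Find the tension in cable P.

T_P ≈ 1800 N

Weight W = 189 × 10 = 1890 N acts straight down.
Horizontal: T_P cos 55° = T_Q cos 22°  →  T_Q = 0.6186 T_P.
Vertical: T_P sin 55° + T_Q sin 22° = 1890.
Substituting the horizontal relation into the vertical equation gives 1.051 T_P = 1890, so T_P = 1798 N.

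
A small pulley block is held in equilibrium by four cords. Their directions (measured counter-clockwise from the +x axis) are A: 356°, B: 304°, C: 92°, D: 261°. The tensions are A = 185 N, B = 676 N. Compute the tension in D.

T_D ≈ 2840 N

Resolve: ΣF_x = 185 cos 356° + 676 cos 304° + T_C cos 92° + T_D cos 261° = 0.
        ΣF_y = 185 sin 356° + 676 sin 304° + T_C sin 92° + T_D sin 261° = 0.
The known terms sum to (562.6, -573.3) N, so -0.0349 T_C − 0.1564 T_D = -562.6 and 0.9994 T_C − 0.9877 T_D = 573.3.
Solving simultaneously: T_C = 3382 N, T_D = 2842 N.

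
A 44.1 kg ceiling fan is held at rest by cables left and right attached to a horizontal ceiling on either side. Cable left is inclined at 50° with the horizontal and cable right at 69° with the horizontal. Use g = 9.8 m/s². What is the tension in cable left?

Weight W = 44.1 × 9.8 = 432.2 N acts straight down.
Horizontal: T_left cos 50° = T_right cos 69°  →  T_right = 1.794 T_left.
Vertical: T_left sin 50° + T_right sin 69° = 432.2.
Substituting the horizontal relation into the vertical equation gives 2.441 T_left = 432.2, so T_left = 177.1 N.

T_left ≈ 177 N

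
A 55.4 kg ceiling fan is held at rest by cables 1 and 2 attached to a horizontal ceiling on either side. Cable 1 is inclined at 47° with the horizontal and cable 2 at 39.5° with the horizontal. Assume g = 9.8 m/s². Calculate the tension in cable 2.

Weight W = 55.4 × 9.8 = 542.9 N acts straight down.
Horizontal: T_1 cos 47° = T_2 cos 39.5°  →  T_1 = 1.131 T_2.
Vertical: T_1 sin 47° + T_2 sin 39.5° = 542.9.
Substituting the horizontal relation into the vertical equation gives 1.464 T_2 = 542.9, so T_2 = 371 N.

T_2 ≈ 371 N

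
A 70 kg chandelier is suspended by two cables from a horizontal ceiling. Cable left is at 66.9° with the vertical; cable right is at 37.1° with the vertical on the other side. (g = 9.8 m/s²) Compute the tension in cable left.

T_left ≈ 426 N

Angles from the horizontal: cable left is 90° − 66.9° = 23.1°, cable right is 90° − 37.1° = 52.9°.
Weight W = 70 × 9.8 = 686 N acts straight down.
Horizontal: T_left cos 23.1° = T_right cos 52.9°  →  T_right = 1.525 T_left.
Vertical: T_left sin 23.1° + T_right sin 52.9° = 686.
Substituting the horizontal relation into the vertical equation gives 1.609 T_left = 686, so T_left = 426.5 N.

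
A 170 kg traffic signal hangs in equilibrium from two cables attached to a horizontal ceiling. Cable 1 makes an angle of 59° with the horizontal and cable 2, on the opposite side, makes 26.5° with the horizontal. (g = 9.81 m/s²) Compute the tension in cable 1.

T_1 ≈ 1500 N

Weight W = 170 × 9.81 = 1668 N acts straight down.
Horizontal: T_1 cos 59° = T_2 cos 26.5°  →  T_2 = 0.5755 T_1.
Vertical: T_1 sin 59° + T_2 sin 26.5° = 1668.
Substituting the horizontal relation into the vertical equation gives 1.114 T_1 = 1668, so T_1 = 1497 N.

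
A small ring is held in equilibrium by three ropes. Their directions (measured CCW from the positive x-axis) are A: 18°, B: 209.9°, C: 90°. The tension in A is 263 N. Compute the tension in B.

Resolve: ΣF_x = 263 cos 18° + T_B cos 209.9° + T_C cos 90° = 0.
        ΣF_y = 263 sin 18° + T_B sin 209.9° + T_C sin 90° = 0.
The known terms sum to (250.1, 81.27) N, so -0.8669 T_B + 0.0000 T_C = -250.1 and -0.4985 T_B + 1.0000 T_C = -81.27.
Solving simultaneously: T_B = 288.5 N, T_C = 62.56 N.

T_B ≈ 289 N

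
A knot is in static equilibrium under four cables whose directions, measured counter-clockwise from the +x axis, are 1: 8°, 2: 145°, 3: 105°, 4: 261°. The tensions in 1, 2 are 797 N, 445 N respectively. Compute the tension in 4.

Resolve: ΣF_x = 797 cos 8° + 445 cos 145° + T_3 cos 105° + T_4 cos 261° = 0.
        ΣF_y = 797 sin 8° + 445 sin 145° + T_3 sin 105° + T_4 sin 261° = 0.
The known terms sum to (424.7, 366.2) N, so -0.2588 T_3 − 0.1564 T_4 = -424.7 and 0.9659 T_3 − 0.9877 T_4 = -366.2.
Solving simultaneously: T_3 = 890.5 N, T_4 = 1242 N.

T_4 ≈ 1240 N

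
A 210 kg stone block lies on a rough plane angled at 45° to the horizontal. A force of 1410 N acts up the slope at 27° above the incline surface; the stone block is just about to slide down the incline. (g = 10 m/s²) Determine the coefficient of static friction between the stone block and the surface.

On the verge of sliding down the incline, friction is at its maximum μN and acts up the slope.
Perpendicular to incline: N = W cos 45° − P sin 27° = 1485 − 640.1 = 844.8 N.
Along incline: P cos 27° + μN = W sin 45° → μ = (W sin 45° − P cos 27°) / N = 0.2706.

μ ≈ 0.271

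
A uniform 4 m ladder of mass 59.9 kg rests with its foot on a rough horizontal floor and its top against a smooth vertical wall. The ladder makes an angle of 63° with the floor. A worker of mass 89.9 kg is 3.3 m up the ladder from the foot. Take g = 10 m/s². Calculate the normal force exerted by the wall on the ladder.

N_wall ≈ 531 N

Torques about the foot: N_wall · 4 sin 63° = 59.9×10×2 cos 63° + 89.9×10×3.3 cos 63° → N_wall = 530.51 N.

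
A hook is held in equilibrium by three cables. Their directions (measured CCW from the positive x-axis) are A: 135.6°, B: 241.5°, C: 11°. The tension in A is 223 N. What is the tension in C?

T_C ≈ 278 N

Resolve: ΣF_x = 223 cos 135.6° + T_B cos 241.5° + T_C cos 11° = 0.
        ΣF_y = 223 sin 135.6° + T_B sin 241.5° + T_C sin 11° = 0.
The known terms sum to (-159.3, 156) N, so -0.4772 T_B + 0.9816 T_C = 159.3 and -0.8788 T_B + 0.1908 T_C = -156.
Solving simultaneously: T_B = 237.9 N, T_C = 277.9 N.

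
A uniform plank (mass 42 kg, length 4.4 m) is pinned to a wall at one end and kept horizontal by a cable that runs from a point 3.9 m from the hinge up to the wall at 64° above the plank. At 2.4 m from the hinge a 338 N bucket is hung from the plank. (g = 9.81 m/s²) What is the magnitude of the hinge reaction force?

|H| ≈ 377 N

Take torques about the hinge: T sin 64° · 3.9 = 42×9.81×2.2 + 338×2.4 = 1717.6 N·m.
So T = 1717.6 / (0.8988 × 3.9) = 490.01 N.
ΣF_x = 0: H_x = T cos 64° = 214.81 N.
ΣF_y = 0: H_y = (42×9.81 + 338) − T sin 64° = 750.02 − 440.42 = 309.6 N.
|H| = √(H_x² + H_y²) = √((214.81)² + (309.6)²) = 376.82 N.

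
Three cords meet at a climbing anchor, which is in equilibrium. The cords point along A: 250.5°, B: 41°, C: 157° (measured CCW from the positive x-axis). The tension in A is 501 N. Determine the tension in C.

Resolve: ΣF_x = 501 cos 250.5° + T_B cos 41° + T_C cos 157° = 0.
        ΣF_y = 501 sin 250.5° + T_B sin 41° + T_C sin 157° = 0.
The known terms sum to (-167.2, -472.3) N, so 0.7547 T_B − 0.9205 T_C = 167.2 and 0.6561 T_B + 0.3907 T_C = 472.3.
Solving simultaneously: T_B = 556.4 N, T_C = 274.5 N.

T_C ≈ 274 N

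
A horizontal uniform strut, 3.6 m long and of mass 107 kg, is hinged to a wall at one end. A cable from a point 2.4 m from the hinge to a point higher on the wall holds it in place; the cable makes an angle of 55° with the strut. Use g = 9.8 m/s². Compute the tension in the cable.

Take torques about the hinge: T sin 55° · 2.4 = 107×9.8×1.8 = 1887.5 N·m.
So T = 1887.5 / (0.8192 × 2.4) = 960.08 N.

T ≈ 960 N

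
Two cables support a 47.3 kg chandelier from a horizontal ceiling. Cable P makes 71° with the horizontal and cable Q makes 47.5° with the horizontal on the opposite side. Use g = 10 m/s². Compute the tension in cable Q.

Weight W = 47.3 × 10 = 473 N acts straight down.
Horizontal: T_P cos 71° = T_Q cos 47.5°  →  T_P = 2.075 T_Q.
Vertical: T_P sin 71° + T_Q sin 47.5° = 473.
Substituting the horizontal relation into the vertical equation gives 2.699 T_Q = 473, so T_Q = 175.2 N.

T_Q ≈ 175 N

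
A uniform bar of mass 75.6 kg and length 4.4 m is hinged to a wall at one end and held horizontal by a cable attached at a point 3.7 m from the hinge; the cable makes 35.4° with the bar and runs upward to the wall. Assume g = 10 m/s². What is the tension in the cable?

T ≈ 776 N

Take torques about the hinge: T sin 35.4° · 3.7 = 75.6×10×2.2 = 1663.2 N·m.
So T = 1663.2 / (0.5793 × 3.7) = 775.99 N.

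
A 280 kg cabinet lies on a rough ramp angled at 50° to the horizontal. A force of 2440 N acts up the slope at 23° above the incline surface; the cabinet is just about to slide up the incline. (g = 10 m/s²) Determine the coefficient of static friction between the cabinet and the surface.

On the verge of sliding up the incline, friction is at its maximum μN and acts down the slope.
Perpendicular to incline: N = W cos 50° − P sin 23° = 1800 − 953.4 = 846.4 N.
Along incline: P cos 23° − μN = W sin 50° → μ = −(W sin 50° − P cos 23°) / N = 0.1195.

μ ≈ 0.119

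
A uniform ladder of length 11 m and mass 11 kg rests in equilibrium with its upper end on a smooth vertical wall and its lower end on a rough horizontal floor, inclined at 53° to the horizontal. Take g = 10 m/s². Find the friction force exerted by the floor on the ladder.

Torques about the foot: N_wall · 11 sin 53° = 11×10×5.5 cos 53° → N_wall = 41.445 N.
ΣF_x = 0: f_floor = N_wall = 41.445 N.

f ≈ 41.4 N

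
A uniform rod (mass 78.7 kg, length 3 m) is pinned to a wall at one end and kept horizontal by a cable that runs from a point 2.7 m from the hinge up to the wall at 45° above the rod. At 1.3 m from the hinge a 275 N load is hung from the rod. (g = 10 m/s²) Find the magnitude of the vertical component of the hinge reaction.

|H_y| ≈ 492 N

Take torques about the hinge: T sin 45° · 2.7 = 78.7×10×1.5 + 275×1.3 = 1538 N·m.
So T = 1538 / (0.7071 × 2.7) = 805.58 N.
ΣF_y = 0: H_y = (78.7×10 + 275) − T sin 45° = 1062 − 569.63 = 492.37 N.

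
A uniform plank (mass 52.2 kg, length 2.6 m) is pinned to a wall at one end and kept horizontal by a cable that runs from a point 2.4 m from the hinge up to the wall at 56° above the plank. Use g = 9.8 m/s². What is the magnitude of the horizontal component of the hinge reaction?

Take torques about the hinge: T sin 56° · 2.4 = 52.2×9.8×1.3 = 665.03 N·m.
So T = 665.03 / (0.8290 × 2.4) = 334.24 N.
ΣF_x = 0: H_x = T cos 56° = 186.9 N.

H_x ≈ 187 N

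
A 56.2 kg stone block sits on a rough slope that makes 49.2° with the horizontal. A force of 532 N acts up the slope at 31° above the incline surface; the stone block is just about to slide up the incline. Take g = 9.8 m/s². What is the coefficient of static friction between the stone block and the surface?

μ ≈ 0.455

On the verge of sliding up the incline, friction is at its maximum μN and acts down the slope.
Perpendicular to incline: N = W cos 49.2° − P sin 31° = 359.9 − 274 = 85.88 N.
Along incline: P cos 31° − μN = W sin 49.2° → μ = −(W sin 49.2° − P cos 31°) / N = 0.4552.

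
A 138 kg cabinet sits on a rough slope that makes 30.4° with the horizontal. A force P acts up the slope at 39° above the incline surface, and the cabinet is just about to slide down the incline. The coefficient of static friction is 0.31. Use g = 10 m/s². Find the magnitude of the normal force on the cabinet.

N ≈ 834 N

On the verge of sliding down the incline, friction equals μN and acts up the slope.
Perpendicular: N + P sin 39° = W cos 30.4° = 1190 N.
Along incline: P cos 39° + μN = W sin 30.4° with W sin 30.4° = 698.3 N.
Solving the pair for P and N: P = 565.8 N, N = 834.2 N (and f = μN = 258.6 N).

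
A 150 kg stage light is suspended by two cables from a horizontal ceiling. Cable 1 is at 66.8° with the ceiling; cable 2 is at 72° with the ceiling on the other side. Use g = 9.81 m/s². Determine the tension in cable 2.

Weight W = 150 × 9.81 = 1472 N acts straight down.
Horizontal: T_1 cos 66.8° = T_2 cos 72°  →  T_1 = 0.7844 T_2.
Vertical: T_1 sin 66.8° + T_2 sin 72° = 1472.
Substituting the horizontal relation into the vertical equation gives 1.672 T_2 = 1472, so T_2 = 880.1 N.

T_2 ≈ 880 N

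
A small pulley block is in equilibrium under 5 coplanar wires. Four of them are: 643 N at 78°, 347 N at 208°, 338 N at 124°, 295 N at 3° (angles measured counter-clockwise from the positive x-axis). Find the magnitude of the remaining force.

Sum the known components: ΣF_x = -67.11 N, ΣF_y = 761.7 N.
For equilibrium the remaining force must supply (−ΣF_x, −ΣF_y) = (67.11, -761.7) N.
Magnitude = √((67.11)² + (-761.7)²) = 764.6 N; direction = atan2(-761.7, 67.11) = 275.0°.

F ≈ 765 N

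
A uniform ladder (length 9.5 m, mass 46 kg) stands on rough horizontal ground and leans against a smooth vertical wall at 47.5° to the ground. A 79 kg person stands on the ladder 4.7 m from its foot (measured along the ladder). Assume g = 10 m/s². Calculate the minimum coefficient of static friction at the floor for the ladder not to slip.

μ_min ≈ 0.455

ΣF_y = 0: N_floor = 46×10 + 79×10 = 1250 N.
Torques about the foot: N_wall · 9.5 sin 47.5° = 46×10×4.75 cos 47.5° + 79×10×4.7 cos 47.5° → N_wall = 568.9 N.
ΣF_x = 0: f_floor = N_wall = 568.9 N.
μ_min = f_floor / N_floor = 568.9 / 1250 = 0.4551.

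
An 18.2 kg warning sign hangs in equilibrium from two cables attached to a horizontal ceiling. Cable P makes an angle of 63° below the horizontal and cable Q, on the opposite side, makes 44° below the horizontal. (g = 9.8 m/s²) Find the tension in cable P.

T_P ≈ 134 N

Weight W = 18.2 × 9.8 = 178.4 N acts straight down.
Horizontal: T_P cos 63° = T_Q cos 44°  →  T_Q = 0.6311 T_P.
Vertical: T_P sin 63° + T_Q sin 44° = 178.4.
Substituting the horizontal relation into the vertical equation gives 1.329 T_P = 178.4, so T_P = 134.2 N.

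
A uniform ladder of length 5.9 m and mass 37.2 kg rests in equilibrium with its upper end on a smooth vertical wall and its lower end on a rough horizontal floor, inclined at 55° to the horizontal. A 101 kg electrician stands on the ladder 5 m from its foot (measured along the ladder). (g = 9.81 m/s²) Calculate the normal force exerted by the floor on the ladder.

ΣF_y = 0: N_floor = 37.2×9.81 + 101×9.81 = 1355.7 N.

N_floor ≈ 1360 N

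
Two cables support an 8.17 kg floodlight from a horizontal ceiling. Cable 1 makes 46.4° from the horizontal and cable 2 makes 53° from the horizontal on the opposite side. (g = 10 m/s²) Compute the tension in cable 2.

Weight W = 8.17 × 10 = 81.7 N acts straight down.
Horizontal: T_1 cos 46.4° = T_2 cos 53°  →  T_1 = 0.8727 T_2.
Vertical: T_1 sin 46.4° + T_2 sin 53° = 81.7.
Substituting the horizontal relation into the vertical equation gives 1.431 T_2 = 81.7, so T_2 = 57.11 N.

T_2 ≈ 57.1 N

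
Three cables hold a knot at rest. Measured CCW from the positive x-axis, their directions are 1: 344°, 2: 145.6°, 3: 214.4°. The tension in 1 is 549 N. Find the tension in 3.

T_3 ≈ 186 N

Resolve: ΣF_x = 549 cos 344° + T_2 cos 145.6° + T_3 cos 214.4° = 0.
        ΣF_y = 549 sin 344° + T_2 sin 145.6° + T_3 sin 214.4° = 0.
The known terms sum to (527.7, -151.3) N, so -0.8251 T_2 − 0.8251 T_3 = -527.7 and 0.5650 T_2 − 0.5650 T_3 = 151.3.
Solving simultaneously: T_2 = 453.7 N, T_3 = 185.9 N.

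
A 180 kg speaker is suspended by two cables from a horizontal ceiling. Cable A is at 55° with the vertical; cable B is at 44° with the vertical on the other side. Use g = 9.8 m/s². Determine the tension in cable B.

T_B ≈ 1460 N

Angles from the horizontal: cable A is 90° − 55° = 35°, cable B is 90° − 44° = 46°.
Weight W = 180 × 9.8 = 1764 N acts straight down.
Horizontal: T_A cos 35° = T_B cos 46°  →  T_A = 0.848 T_B.
Vertical: T_A sin 35° + T_B sin 46° = 1764.
Substituting the horizontal relation into the vertical equation gives 1.206 T_B = 1764, so T_B = 1463 N.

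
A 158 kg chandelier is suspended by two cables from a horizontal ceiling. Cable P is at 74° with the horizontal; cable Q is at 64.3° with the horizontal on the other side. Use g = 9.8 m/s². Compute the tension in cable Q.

T_Q ≈ 642 N

Weight W = 158 × 9.8 = 1548 N acts straight down.
Horizontal: T_P cos 74° = T_Q cos 64.3°  →  T_P = 1.573 T_Q.
Vertical: T_P sin 74° + T_Q sin 64.3° = 1548.
Substituting the horizontal relation into the vertical equation gives 2.413 T_Q = 1548, so T_Q = 641.6 N.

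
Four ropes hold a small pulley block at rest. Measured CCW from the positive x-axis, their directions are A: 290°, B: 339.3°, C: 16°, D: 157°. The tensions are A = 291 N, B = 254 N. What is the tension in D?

Resolve: ΣF_x = 291 cos 290° + 254 cos 339.3° + T_C cos 16° + T_D cos 157° = 0.
        ΣF_y = 291 sin 290° + 254 sin 339.3° + T_C sin 16° + T_D sin 157° = 0.
The known terms sum to (337.1, -363.2) N, so 0.9613 T_C − 0.9205 T_D = -337.1 and 0.2756 T_C + 0.3907 T_D = 363.2.
Solving simultaneously: T_C = 322 N, T_D = 702.5 N.

T_D ≈ 702 N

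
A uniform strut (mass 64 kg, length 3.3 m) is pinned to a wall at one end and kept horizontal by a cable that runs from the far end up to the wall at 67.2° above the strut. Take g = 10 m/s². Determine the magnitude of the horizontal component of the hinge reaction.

H_x ≈ 135 N

Take torques about the hinge: T sin 67.2° · 3.3 = 64×10×1.65 = 1056 N·m.
So T = 1056 / (0.9219 × 3.3) = 347.12 N.
ΣF_x = 0: H_x = T cos 67.2° = 134.52 N.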